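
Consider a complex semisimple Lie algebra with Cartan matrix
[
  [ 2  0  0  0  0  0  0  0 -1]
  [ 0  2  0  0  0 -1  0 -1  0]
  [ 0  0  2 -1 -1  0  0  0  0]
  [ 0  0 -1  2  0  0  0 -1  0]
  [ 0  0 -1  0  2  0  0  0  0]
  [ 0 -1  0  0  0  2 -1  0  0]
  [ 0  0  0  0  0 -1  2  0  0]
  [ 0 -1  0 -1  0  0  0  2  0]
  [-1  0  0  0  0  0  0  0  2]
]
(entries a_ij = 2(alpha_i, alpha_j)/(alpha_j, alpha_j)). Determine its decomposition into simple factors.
A_2 ⊕ A_7

The diagram associated to this matrix has two connected components: the simple roots {alpha_1, alpha_9} form a chain of 2 nodes with single edges (A_2), and {alpha_2, alpha_3, alpha_4, alpha_5, alpha_6, alpha_7, alpha_8} form a chain of 7 nodes with single edges (A_7). A semisimple Lie algebra decomposes uniquely as the direct sum of simple ideals, one per connected component of its Dynkin diagram, so g ≅ A_2 ⊕ A_7 (dimension 8 + 63 = 71).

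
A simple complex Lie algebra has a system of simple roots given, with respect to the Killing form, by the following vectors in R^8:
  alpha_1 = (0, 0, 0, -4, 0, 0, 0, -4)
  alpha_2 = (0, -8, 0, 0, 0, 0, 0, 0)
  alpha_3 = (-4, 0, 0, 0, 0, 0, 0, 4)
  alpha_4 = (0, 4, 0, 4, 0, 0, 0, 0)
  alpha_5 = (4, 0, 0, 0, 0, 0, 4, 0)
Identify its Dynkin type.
C_5 (sp(10))

Compute the Cartan integers a_ij = 2(alpha_i, alpha_j)/(alpha_j, alpha_j); the resulting 5x5 Cartan matrix is
[[2, 0, -1, -1, 0], [0, 2, 0, -2, 0], [-1, 0, 2, 0, -1], [-1, -1, 0, 2, 0], [0, 0, -1, 0, 2]].
The roots have two lengths (squared-length ratio 2:1); the short ones are alpha_{1,3,4,5}. The associated Dynkin diagram is a chain of 5 nodes with a double edge at one end; the terminal node there is the unique long simple root (C_5), so the type is C_5 (the algebra sp(10)).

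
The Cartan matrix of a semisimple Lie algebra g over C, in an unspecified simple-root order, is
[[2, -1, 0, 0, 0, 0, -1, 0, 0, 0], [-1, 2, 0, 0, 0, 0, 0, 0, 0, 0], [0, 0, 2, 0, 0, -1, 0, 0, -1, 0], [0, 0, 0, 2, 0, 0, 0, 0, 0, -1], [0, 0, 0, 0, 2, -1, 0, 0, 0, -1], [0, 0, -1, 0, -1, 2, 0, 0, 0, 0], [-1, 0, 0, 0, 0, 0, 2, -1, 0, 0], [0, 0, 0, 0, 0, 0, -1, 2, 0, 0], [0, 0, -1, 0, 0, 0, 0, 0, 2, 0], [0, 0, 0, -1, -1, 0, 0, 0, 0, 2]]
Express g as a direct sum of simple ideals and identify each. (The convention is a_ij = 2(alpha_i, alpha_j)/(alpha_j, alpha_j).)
The diagram associated to this matrix has two connected components: the simple roots {alpha_1, alpha_2, alpha_7, alpha_8} form a chain of 4 nodes with single edges (A_4), and {alpha_3, alpha_4, alpha_5, alpha_6, alpha_9, alpha_10} form a chain of 6 nodes with single edges (A_6). A semisimple Lie algebra decomposes uniquely as the direct sum of simple ideals, one per connected component of its Dynkin diagram, so g ≅ A_4 ⊕ A_6 (dimension 24 + 48 = 72).

A_4 + A_6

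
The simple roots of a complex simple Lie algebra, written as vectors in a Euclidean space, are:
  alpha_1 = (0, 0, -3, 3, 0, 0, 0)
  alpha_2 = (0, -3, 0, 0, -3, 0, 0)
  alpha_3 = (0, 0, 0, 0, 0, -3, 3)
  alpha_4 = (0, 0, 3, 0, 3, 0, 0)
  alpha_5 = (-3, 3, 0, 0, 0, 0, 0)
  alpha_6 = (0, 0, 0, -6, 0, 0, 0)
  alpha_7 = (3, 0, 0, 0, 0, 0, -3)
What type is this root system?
Compute the Cartan integers a_ij = 2(alpha_i, alpha_j)/(alpha_j, alpha_j); the resulting 7x7 Cartan matrix is
[[2, 0, 0, -1, 0, -1, 0], [0, 2, 0, -1, -1, 0, 0], [0, 0, 2, 0, 0, 0, -1], [-1, -1, 0, 2, 0, 0, 0], [0, -1, 0, 0, 2, 0, -1], [-2, 0, 0, 0, 0, 2, 0], [0, 0, -1, 0, -1, 0, 2]].
The roots have two lengths (squared-length ratio 2:1); the short ones are alpha_{1,2,3,4,5,7}. The associated Dynkin diagram is a chain of 7 nodes with a double edge at one end; the terminal node there is the unique long simple root (C_7), so the type is C_7 (the algebra sp(14)).

C_7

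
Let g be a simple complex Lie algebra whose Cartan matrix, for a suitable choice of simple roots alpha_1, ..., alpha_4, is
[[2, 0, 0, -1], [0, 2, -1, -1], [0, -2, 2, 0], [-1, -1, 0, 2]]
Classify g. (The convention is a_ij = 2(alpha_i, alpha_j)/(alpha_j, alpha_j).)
The matrix has rank 4 with 2's on the diagonal. Reading the off-diagonal entries as Dynkin edges (a single edge where a_ij = a_ji = -1; a double or triple edge where a_ij * a_ji = 2 or 3), the diagram is a chain of 4 nodes with a double edge at one end; the terminal node there is the unique long simple root (C_4). One simple-root ordering that puts it in standard form is (alpha_1, alpha_4, alpha_2, alpha_3). So the algebra is type C_4, i.e. sp(8).

C4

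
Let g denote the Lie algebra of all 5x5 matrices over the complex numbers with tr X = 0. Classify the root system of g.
A_4 (sl(5))

This is sl(5), which has dimension 5^2 - 1 = 24 and rank 5 - 1 = 4 (a Cartan subalgebra is the diagonal traceless matrices). In the classification of classical Lie algebras, the special linear algebra sl(n+1) has type A_n; here n = 4, so the Dynkin diagram is a chain of 4 nodes with single edges (A_4). Hence the type is A_4.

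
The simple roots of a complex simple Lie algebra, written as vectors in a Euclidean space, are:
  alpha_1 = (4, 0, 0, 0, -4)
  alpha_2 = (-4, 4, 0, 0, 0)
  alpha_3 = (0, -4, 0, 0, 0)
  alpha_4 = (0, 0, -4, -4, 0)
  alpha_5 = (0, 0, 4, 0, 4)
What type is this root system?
Compute the Cartan integers a_ij = 2(alpha_i, alpha_j)/(alpha_j, alpha_j); the resulting 5x5 Cartan matrix is
[[2, -1, 0, 0, -1], [-1, 2, -2, 0, 0], [0, -1, 2, 0, 0], [0, 0, 0, 2, -1], [-1, 0, 0, -1, 2]].
The roots have two lengths (squared-length ratio 2:1); the short ones are alpha_{3}. The associated Dynkin diagram is a chain of 5 nodes with a double edge at one end; the terminal node there is the unique short simple root (B_5), so the type is B_5 (the algebra so(11)).

B_5 (so(11))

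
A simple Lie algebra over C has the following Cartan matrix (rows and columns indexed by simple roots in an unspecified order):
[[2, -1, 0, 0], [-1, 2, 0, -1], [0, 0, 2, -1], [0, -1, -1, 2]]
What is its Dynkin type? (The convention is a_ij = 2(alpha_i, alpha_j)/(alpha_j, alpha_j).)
The matrix has rank 4 with 2's on the diagonal. Reading the off-diagonal entries as Dynkin edges (a single edge where a_ij = a_ji = -1; a double or triple edge where a_ij * a_ji = 2 or 3), the diagram is a chain of 4 nodes with single edges (A_4). One simple-root ordering that puts it in standard form is (alpha_1, alpha_2, alpha_4, alpha_3). So the algebra is type A_4, i.e. sl(5).

A_4 (sl(5))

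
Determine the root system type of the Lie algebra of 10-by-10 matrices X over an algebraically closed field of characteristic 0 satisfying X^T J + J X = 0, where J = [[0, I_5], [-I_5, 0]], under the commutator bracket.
C_5

This is sp(10), which has dimension 10(10+1)/2 = 55 and rank 10/2 = 5. In the classification of classical Lie algebras, the symplectic algebra sp(2n) has type C_n; here n = 5, so the Dynkin diagram is a chain of 5 nodes with a double edge at one end; the terminal node there is the unique long simple root (C_5). Hence the type is C_5.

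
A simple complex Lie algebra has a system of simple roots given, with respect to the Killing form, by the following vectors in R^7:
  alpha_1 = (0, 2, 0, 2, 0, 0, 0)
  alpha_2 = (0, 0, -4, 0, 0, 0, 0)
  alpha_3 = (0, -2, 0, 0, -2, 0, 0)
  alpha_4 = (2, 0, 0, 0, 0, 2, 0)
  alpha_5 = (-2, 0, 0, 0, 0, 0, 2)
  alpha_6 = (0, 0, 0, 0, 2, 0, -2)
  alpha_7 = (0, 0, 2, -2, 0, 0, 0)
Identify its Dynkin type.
Compute the Cartan integers a_ij = 2(alpha_i, alpha_j)/(alpha_j, alpha_j); the resulting 7x7 Cartan matrix is
[[2, 0, -1, 0, 0, 0, -1], [0, 2, 0, 0, 0, 0, -2], [-1, 0, 2, 0, 0, -1, 0], [0, 0, 0, 2, -1, 0, 0], [0, 0, 0, -1, 2, -1, 0], [0, 0, -1, 0, -1, 2, 0], [-1, -1, 0, 0, 0, 0, 2]].
The roots have two lengths (squared-length ratio 2:1); the short ones are alpha_{1,3,4,5,6,7}. The associated Dynkin diagram is a chain of 7 nodes with a double edge at one end; the terminal node there is the unique long simple root (C_7), so the type is C_7 (the algebra sp(14)).

C7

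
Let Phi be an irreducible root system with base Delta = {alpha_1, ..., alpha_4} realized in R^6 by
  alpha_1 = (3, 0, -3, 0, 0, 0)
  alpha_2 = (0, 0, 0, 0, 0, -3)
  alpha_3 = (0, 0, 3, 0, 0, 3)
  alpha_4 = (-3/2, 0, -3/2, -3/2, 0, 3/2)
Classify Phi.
F_4

Compute the Cartan integers a_ij = 2(alpha_i, alpha_j)/(alpha_j, alpha_j); the resulting 4x4 Cartan matrix is
[[2, 0, -1, 0], [0, 2, -1, -1], [-1, -2, 2, 0], [0, -1, 0, 2]].
The roots have two lengths (squared-length ratio 2:1); the short ones are alpha_{2,4}. The associated Dynkin diagram is a chain of 4 nodes with a double edge between the middle two (F_4), so the type is F_4.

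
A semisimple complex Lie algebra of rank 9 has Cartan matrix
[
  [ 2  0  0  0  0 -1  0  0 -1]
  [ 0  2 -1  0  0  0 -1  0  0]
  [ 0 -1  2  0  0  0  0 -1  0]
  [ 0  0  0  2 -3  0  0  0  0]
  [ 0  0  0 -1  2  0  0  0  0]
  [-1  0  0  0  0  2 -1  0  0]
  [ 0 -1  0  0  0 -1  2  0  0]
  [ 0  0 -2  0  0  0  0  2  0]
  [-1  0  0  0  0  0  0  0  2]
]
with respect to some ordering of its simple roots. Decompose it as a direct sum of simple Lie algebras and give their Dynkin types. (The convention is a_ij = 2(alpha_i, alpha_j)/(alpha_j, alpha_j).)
type C_7 ⊕ type G_2

The diagram associated to this matrix has two connected components: the simple roots {alpha_1, alpha_2, alpha_3, alpha_6, alpha_7, alpha_8, alpha_9} form a chain of 7 nodes with a double edge at one end; the terminal node there is the unique long simple root (C_7), and {alpha_4, alpha_5} form two nodes joined by a triple edge (G_2). A semisimple Lie algebra decomposes uniquely as the direct sum of simple ideals, one per connected component of its Dynkin diagram, so g ≅ C_7 ⊕ G_2 (dimension 105 + 14 = 119).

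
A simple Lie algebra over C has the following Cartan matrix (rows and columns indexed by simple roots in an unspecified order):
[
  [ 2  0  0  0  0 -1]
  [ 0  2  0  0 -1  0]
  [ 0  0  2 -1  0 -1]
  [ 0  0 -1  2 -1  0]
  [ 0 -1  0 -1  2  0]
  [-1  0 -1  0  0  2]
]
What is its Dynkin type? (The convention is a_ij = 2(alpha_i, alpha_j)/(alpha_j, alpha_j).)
A_6 (sl(7))

The matrix has rank 6 with 2's on the diagonal. Reading the off-diagonal entries as Dynkin edges (a single edge where a_ij = a_ji = -1; a double or triple edge where a_ij * a_ji = 2 or 3), the diagram is a chain of 6 nodes with single edges (A_6). One simple-root ordering that puts it in standard form is (alpha_1, alpha_6, alpha_3, alpha_4, alpha_5, alpha_2). So the algebra is type A_6, i.e. sl(7).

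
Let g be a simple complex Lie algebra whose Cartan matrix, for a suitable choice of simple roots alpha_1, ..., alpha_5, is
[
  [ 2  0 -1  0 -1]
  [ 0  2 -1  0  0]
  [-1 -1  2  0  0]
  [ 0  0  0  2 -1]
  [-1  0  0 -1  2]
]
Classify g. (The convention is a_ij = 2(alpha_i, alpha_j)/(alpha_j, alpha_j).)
type A_5

The matrix has rank 5 with 2's on the diagonal. Reading the off-diagonal entries as Dynkin edges (a single edge where a_ij = a_ji = -1; a double or triple edge where a_ij * a_ji = 2 or 3), the diagram is a chain of 5 nodes with single edges (A_5). One simple-root ordering that puts it in standard form is (alpha_4, alpha_5, alpha_1, alpha_3, alpha_2). So the algebra is type A_5, i.e. sl(6).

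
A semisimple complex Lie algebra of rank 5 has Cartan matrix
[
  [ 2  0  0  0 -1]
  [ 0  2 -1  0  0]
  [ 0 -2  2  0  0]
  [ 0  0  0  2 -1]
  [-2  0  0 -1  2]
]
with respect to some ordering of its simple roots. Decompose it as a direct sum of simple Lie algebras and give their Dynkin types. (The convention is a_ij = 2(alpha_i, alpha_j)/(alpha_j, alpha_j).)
B_2 ⊕ B_3

The diagram associated to this matrix has two connected components: the simple roots {alpha_2, alpha_3} form a chain of 2 nodes with a double edge at one end; the terminal node there is the unique short simple root (B_2), and {alpha_1, alpha_4, alpha_5} form a chain of 3 nodes with a double edge at one end; the terminal node there is the unique short simple root (B_3). A semisimple Lie algebra decomposes uniquely as the direct sum of simple ideals, one per connected component of its Dynkin diagram, so g ≅ B_2 ⊕ B_3 (dimension 10 + 21 = 31).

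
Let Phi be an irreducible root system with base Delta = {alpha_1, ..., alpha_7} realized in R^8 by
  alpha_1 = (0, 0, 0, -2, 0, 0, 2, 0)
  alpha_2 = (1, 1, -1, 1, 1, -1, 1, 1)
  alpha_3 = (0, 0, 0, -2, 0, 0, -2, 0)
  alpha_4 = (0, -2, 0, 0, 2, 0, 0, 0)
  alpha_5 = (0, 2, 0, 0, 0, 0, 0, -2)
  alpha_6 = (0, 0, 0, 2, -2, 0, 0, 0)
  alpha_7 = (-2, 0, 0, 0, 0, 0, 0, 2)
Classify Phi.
E7

Compute the Cartan integers a_ij = 2(alpha_i, alpha_j)/(alpha_j, alpha_j); the resulting 7x7 Cartan matrix is
[[2, 0, 0, 0, 0, -1, 0], [0, 2, -1, 0, 0, 0, 0], [0, -1, 2, 0, 0, -1, 0], [0, 0, 0, 2, -1, -1, 0], [0, 0, 0, -1, 2, 0, -1], [-1, 0, -1, -1, 0, 2, 0], [0, 0, 0, 0, -1, 0, 2]].
All simple roots have the same length, so the diagram is simply laced. The associated Dynkin diagram is a chain of 6 nodes with one extra node attached to the third node from one end (E_7), so the type is E_7.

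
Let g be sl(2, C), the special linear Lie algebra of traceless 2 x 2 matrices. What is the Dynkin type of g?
A_1

This is sl(2), which has dimension 2^2 - 1 = 3 and rank 2 - 1 = 1 (a Cartan subalgebra is the diagonal traceless matrices). In the classification of classical Lie algebras, the special linear algebra sl(n+1) has type A_n; here n = 1, so the Dynkin diagram is a chain of 1 nodes with single edges (A_1). Hence the type is A_1.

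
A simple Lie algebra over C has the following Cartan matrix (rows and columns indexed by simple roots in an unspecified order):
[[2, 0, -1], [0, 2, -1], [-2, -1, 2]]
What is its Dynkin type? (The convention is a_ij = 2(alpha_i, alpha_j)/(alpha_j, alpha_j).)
The matrix has rank 3 with 2's on the diagonal. Reading the off-diagonal entries as Dynkin edges (a single edge where a_ij = a_ji = -1; a double or triple edge where a_ij * a_ji = 2 or 3), the diagram is a chain of 3 nodes with a double edge at one end; the terminal node there is the unique short simple root (B_3). One simple-root ordering that puts it in standard form is (alpha_2, alpha_3, alpha_1). So the algebra is type B_3, i.e. so(7).

type B_3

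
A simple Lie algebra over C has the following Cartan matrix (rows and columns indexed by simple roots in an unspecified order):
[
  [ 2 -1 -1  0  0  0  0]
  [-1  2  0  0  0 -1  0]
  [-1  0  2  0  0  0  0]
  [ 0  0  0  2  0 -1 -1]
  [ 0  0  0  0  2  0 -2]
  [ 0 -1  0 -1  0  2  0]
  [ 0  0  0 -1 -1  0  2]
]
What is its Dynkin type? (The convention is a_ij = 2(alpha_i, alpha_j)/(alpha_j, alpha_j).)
The matrix has rank 7 with 2's on the diagonal. Reading the off-diagonal entries as Dynkin edges (a single edge where a_ij = a_ji = -1; a double or triple edge where a_ij * a_ji = 2 or 3), the diagram is a chain of 7 nodes with a double edge at one end; the terminal node there is the unique long simple root (C_7). One simple-root ordering that puts it in standard form is (alpha_3, alpha_1, alpha_2, alpha_6, alpha_4, alpha_7, alpha_5). So the algebra is type C_7, i.e. sp(14).

type C_7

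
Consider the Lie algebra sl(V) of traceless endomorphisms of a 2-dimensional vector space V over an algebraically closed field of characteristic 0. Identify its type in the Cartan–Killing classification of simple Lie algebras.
This is sl(2), which has dimension 2^2 - 1 = 3 and rank 2 - 1 = 1 (a Cartan subalgebra is the diagonal traceless matrices). In the classification of classical Lie algebras, the special linear algebra sl(n+1) has type A_n; here n = 1, so the Dynkin diagram is a chain of 1 nodes with single edges (A_1). Hence the type is A_1.

A1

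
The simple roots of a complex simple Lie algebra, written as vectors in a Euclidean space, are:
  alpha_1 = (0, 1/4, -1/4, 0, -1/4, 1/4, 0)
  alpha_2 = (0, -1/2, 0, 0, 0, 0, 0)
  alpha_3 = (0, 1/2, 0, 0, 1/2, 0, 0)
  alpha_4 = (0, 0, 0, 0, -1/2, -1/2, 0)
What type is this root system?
type F_4

Compute the Cartan integers a_ij = 2(alpha_i, alpha_j)/(alpha_j, alpha_j); the resulting 4x4 Cartan matrix is
[[2, -1, 0, 0], [-1, 2, -1, 0], [0, -2, 2, -1], [0, 0, -1, 2]].
The roots have two lengths (squared-length ratio 2:1); the short ones are alpha_{1,2}. The associated Dynkin diagram is a chain of 4 nodes with a double edge between the middle two (F_4), so the type is F_4.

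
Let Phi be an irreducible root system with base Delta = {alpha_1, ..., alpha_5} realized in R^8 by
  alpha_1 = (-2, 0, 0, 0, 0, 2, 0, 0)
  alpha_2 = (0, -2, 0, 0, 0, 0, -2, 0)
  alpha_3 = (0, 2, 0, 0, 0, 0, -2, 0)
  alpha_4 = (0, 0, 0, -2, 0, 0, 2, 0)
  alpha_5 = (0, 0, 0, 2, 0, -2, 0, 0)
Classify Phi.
D5

Compute the Cartan integers a_ij = 2(alpha_i, alpha_j)/(alpha_j, alpha_j); the resulting 5x5 Cartan matrix is
[[2, 0, 0, 0, -1], [0, 2, 0, -1, 0], [0, 0, 2, -1, 0], [0, -1, -1, 2, -1], [-1, 0, 0, -1, 2]].
All simple roots have the same length, so the diagram is simply laced. The associated Dynkin diagram is a chain of 3 nodes with a fork of two nodes at one end (D_5), so the type is D_5 (the algebra so(10)).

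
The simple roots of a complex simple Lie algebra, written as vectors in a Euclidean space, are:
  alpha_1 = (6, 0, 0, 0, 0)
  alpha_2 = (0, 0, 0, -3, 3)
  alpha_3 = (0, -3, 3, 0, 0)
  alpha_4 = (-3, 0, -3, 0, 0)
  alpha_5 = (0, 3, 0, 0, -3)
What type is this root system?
Compute the Cartan integers a_ij = 2(alpha_i, alpha_j)/(alpha_j, alpha_j); the resulting 5x5 Cartan matrix is
[[2, 0, 0, -2, 0], [0, 2, 0, 0, -1], [0, 0, 2, -1, -1], [-1, 0, -1, 2, 0], [0, -1, -1, 0, 2]].
The roots have two lengths (squared-length ratio 2:1); the short ones are alpha_{2,3,4,5}. The associated Dynkin diagram is a chain of 5 nodes with a double edge at one end; the terminal node there is the unique long simple root (C_5), so the type is C_5 (the algebra sp(10)).

C5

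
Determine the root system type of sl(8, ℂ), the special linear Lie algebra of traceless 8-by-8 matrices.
This is sl(8), which has dimension 8^2 - 1 = 63 and rank 8 - 1 = 7 (a Cartan subalgebra is the diagonal traceless matrices). In the classification of classical Lie algebras, the special linear algebra sl(n+1) has type A_n; here n = 7, so the Dynkin diagram is a chain of 7 nodes with single edges (A_7). Hence the type is A_7.

A7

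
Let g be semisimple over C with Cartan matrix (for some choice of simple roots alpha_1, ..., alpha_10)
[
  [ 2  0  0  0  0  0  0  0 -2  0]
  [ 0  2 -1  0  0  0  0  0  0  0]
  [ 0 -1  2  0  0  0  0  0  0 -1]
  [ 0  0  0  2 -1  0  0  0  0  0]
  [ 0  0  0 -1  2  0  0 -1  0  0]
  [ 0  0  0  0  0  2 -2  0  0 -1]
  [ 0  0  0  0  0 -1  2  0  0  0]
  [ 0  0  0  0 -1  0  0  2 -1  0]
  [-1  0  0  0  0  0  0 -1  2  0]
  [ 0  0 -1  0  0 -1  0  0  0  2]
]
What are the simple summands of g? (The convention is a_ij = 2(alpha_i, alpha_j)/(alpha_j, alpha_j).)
B5 + C5

The diagram associated to this matrix has two connected components: the simple roots {alpha_2, alpha_3, alpha_6, alpha_7, alpha_10} form a chain of 5 nodes with a double edge at one end; the terminal node there is the unique short simple root (B_5), and {alpha_1, alpha_4, alpha_5, alpha_8, alpha_9} form a chain of 5 nodes with a double edge at one end; the terminal node there is the unique long simple root (C_5). A semisimple Lie algebra decomposes uniquely as the direct sum of simple ideals, one per connected component of its Dynkin diagram, so g ≅ B_5 ⊕ C_5 (dimension 55 + 55 = 110).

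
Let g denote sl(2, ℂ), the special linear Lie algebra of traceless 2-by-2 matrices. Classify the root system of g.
This is sl(2), which has dimension 2^2 - 1 = 3 and rank 2 - 1 = 1 (a Cartan subalgebra is the diagonal traceless matrices). In the classification of classical Lie algebras, the special linear algebra sl(n+1) has type A_n; here n = 1, so the Dynkin diagram is a chain of 1 nodes with single edges (A_1). Hence the type is A_1.

A1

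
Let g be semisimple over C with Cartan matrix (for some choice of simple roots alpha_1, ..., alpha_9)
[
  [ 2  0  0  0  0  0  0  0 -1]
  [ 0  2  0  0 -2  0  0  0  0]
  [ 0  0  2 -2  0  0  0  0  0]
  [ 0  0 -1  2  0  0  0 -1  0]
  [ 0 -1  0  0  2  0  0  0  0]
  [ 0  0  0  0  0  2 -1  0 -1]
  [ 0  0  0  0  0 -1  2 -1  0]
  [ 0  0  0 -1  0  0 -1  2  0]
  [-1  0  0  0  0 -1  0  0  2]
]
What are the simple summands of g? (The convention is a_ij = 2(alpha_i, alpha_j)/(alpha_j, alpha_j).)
B2 + C7

The diagram associated to this matrix has two connected components: the simple roots {alpha_2, alpha_5} form a chain of 2 nodes with a double edge at one end; the terminal node there is the unique short simple root (B_2), and {alpha_1, alpha_3, alpha_4, alpha_6, alpha_7, alpha_8, alpha_9} form a chain of 7 nodes with a double edge at one end; the terminal node there is the unique long simple root (C_7). A semisimple Lie algebra decomposes uniquely as the direct sum of simple ideals, one per connected component of its Dynkin diagram, so g ≅ B_2 ⊕ C_7 (dimension 10 + 105 = 115).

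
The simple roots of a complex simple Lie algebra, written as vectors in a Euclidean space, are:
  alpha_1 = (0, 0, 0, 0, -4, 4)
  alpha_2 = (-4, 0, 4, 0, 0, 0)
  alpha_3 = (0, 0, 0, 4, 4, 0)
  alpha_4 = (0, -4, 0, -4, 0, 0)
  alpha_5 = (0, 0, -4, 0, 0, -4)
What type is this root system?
A_5

Compute the Cartan integers a_ij = 2(alpha_i, alpha_j)/(alpha_j, alpha_j); the resulting 5x5 Cartan matrix is
[[2, 0, -1, 0, -1], [0, 2, 0, 0, -1], [-1, 0, 2, -1, 0], [0, 0, -1, 2, 0], [-1, -1, 0, 0, 2]].
All simple roots have the same length, so the diagram is simply laced. The associated Dynkin diagram is a chain of 5 nodes with single edges (A_5), so the type is A_5 (the algebra sl(6)).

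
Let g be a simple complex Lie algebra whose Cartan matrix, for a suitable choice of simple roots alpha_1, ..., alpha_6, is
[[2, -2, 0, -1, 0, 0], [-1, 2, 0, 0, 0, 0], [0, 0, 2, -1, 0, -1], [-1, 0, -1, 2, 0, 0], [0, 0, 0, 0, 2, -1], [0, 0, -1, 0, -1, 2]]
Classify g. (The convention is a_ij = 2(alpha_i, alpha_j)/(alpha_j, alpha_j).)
B_6

The matrix has rank 6 with 2's on the diagonal. Reading the off-diagonal entries as Dynkin edges (a single edge where a_ij = a_ji = -1; a double or triple edge where a_ij * a_ji = 2 or 3), the diagram is a chain of 6 nodes with a double edge at one end; the terminal node there is the unique short simple root (B_6). One simple-root ordering that puts it in standard form is (alpha_5, alpha_6, alpha_3, alpha_4, alpha_1, alpha_2). So the algebra is type B_6, i.e. so(13).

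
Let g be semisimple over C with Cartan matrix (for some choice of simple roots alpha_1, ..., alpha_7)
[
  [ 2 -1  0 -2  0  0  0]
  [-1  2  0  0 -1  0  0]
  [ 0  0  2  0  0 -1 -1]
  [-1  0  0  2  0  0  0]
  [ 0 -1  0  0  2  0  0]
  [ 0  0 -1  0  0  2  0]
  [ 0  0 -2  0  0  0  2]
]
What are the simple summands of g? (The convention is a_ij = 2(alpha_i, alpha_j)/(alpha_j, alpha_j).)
The diagram associated to this matrix has two connected components: the simple roots {alpha_1, alpha_2, alpha_4, alpha_5} form a chain of 4 nodes with a double edge at one end; the terminal node there is the unique short simple root (B_4), and {alpha_3, alpha_6, alpha_7} form a chain of 3 nodes with a double edge at one end; the terminal node there is the unique long simple root (C_3). A semisimple Lie algebra decomposes uniquely as the direct sum of simple ideals, one per connected component of its Dynkin diagram, so g ≅ B_4 ⊕ C_3 (dimension 36 + 21 = 57).

type B_4 + type C_3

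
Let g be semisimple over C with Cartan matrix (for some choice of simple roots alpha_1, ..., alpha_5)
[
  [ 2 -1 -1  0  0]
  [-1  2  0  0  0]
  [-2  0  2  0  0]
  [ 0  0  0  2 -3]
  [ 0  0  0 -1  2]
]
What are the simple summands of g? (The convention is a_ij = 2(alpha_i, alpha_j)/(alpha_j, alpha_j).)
C_3 (sp(6)) ⊕ G_2

The diagram associated to this matrix has two connected components: the simple roots {alpha_1, alpha_2, alpha_3} form a chain of 3 nodes with a double edge at one end; the terminal node there is the unique long simple root (C_3), and {alpha_4, alpha_5} form two nodes joined by a triple edge (G_2). A semisimple Lie algebra decomposes uniquely as the direct sum of simple ideals, one per connected component of its Dynkin diagram, so g ≅ C_3 ⊕ G_2 (dimension 21 + 14 = 35).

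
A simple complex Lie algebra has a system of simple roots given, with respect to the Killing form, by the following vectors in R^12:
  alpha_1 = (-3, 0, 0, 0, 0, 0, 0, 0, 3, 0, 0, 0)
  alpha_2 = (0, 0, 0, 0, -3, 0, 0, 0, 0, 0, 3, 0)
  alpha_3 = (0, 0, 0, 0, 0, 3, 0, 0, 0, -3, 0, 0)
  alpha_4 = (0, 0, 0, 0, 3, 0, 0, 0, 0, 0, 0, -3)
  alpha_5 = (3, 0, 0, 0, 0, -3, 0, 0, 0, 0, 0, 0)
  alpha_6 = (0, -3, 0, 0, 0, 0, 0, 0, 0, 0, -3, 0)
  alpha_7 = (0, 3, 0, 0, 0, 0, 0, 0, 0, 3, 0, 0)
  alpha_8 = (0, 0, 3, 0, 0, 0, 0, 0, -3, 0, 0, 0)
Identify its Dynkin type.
A_8

Compute the Cartan integers a_ij = 2(alpha_i, alpha_j)/(alpha_j, alpha_j); the resulting 8x8 Cartan matrix is
[[2, 0, 0, 0, -1, 0, 0, -1], [0, 2, 0, -1, 0, -1, 0, 0], [0, 0, 2, 0, -1, 0, -1, 0], [0, -1, 0, 2, 0, 0, 0, 0], [-1, 0, -1, 0, 2, 0, 0, 0], [0, -1, 0, 0, 0, 2, -1, 0], [0, 0, -1, 0, 0, -1, 2, 0], [-1, 0, 0, 0, 0, 0, 0, 2]].
All simple roots have the same length, so the diagram is simply laced. The associated Dynkin diagram is a chain of 8 nodes with single edges (A_8), so the type is A_8 (the algebra sl(9)).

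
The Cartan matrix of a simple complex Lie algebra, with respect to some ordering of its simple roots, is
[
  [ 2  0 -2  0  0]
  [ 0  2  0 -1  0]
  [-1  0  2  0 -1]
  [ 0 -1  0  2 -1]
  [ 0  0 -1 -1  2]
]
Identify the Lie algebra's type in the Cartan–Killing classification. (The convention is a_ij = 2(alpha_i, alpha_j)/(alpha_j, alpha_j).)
The matrix has rank 5 with 2's on the diagonal. Reading the off-diagonal entries as Dynkin edges (a single edge where a_ij = a_ji = -1; a double or triple edge where a_ij * a_ji = 2 or 3), the diagram is a chain of 5 nodes with a double edge at one end; the terminal node there is the unique long simple root (C_5). One simple-root ordering that puts it in standard form is (alpha_2, alpha_4, alpha_5, alpha_3, alpha_1). So the algebra is type C_5, i.e. sp(10).

C5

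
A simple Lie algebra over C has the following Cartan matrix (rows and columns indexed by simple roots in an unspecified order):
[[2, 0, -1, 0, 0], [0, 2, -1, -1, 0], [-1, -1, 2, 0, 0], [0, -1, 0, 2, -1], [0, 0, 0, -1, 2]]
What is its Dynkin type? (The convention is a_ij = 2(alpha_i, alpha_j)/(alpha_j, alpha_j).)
A_5

The matrix has rank 5 with 2's on the diagonal. Reading the off-diagonal entries as Dynkin edges (a single edge where a_ij = a_ji = -1; a double or triple edge where a_ij * a_ji = 2 or 3), the diagram is a chain of 5 nodes with single edges (A_5). One simple-root ordering that puts it in standard form is (alpha_5, alpha_4, alpha_2, alpha_3, alpha_1). So the algebra is type A_5, i.e. sl(6).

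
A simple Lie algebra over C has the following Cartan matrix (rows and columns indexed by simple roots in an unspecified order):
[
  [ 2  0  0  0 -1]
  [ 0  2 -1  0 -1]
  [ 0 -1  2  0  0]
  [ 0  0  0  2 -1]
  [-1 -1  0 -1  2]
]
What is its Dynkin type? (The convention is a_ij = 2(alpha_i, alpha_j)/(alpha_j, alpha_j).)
D_5

The matrix has rank 5 with 2's on the diagonal. Reading the off-diagonal entries as Dynkin edges (a single edge where a_ij = a_ji = -1; a double or triple edge where a_ij * a_ji = 2 or 3), the diagram is a chain of 3 nodes with a fork of two nodes at one end (D_5). One simple-root ordering that puts it in standard form is (alpha_3, alpha_2, alpha_5, alpha_1, alpha_4). So the algebra is type D_5, i.e. so(10).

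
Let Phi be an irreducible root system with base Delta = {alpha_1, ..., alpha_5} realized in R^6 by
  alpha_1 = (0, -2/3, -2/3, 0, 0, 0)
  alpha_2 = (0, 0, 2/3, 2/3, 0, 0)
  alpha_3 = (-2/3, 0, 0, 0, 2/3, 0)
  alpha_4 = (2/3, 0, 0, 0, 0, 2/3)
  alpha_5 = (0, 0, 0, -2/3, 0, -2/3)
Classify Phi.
Compute the Cartan integers a_ij = 2(alpha_i, alpha_j)/(alpha_j, alpha_j); the resulting 5x5 Cartan matrix is
[[2, -1, 0, 0, 0], [-1, 2, 0, 0, -1], [0, 0, 2, -1, 0], [0, 0, -1, 2, -1], [0, -1, 0, -1, 2]].
All simple roots have the same length, so the diagram is simply laced. The associated Dynkin diagram is a chain of 5 nodes with single edges (A_5), so the type is A_5 (the algebra sl(6)).

A5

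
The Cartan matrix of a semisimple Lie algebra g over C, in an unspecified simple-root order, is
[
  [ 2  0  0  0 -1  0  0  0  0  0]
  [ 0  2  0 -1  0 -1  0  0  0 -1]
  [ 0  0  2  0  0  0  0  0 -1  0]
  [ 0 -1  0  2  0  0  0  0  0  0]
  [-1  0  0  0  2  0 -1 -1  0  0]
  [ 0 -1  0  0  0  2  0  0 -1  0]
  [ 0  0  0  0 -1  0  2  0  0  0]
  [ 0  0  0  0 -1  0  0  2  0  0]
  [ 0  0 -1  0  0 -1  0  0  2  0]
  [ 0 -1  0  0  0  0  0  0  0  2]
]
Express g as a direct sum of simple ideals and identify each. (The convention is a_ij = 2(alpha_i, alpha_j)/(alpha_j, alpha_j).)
The diagram associated to this matrix has two connected components: the simple roots {alpha_1, alpha_5, alpha_7, alpha_8} form a chain of 2 nodes with a fork of two nodes at one end (D_4), and {alpha_2, alpha_3, alpha_4, alpha_6, alpha_9, alpha_10} form a chain of 4 nodes with a fork of two nodes at one end (D_6). A semisimple Lie algebra decomposes uniquely as the direct sum of simple ideals, one per connected component of its Dynkin diagram, so g ≅ D_4 ⊕ D_6 (dimension 28 + 66 = 94).

D_4 + D_6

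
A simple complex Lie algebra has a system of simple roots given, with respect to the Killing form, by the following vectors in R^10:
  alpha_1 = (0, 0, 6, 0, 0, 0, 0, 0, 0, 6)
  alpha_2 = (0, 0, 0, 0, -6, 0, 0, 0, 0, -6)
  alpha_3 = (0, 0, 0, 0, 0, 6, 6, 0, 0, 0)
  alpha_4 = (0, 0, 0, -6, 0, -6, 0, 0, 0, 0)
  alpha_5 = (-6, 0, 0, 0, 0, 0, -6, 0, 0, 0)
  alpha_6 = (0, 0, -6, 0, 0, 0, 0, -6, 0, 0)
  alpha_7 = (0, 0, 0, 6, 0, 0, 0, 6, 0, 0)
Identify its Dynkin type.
Compute the Cartan integers a_ij = 2(alpha_i, alpha_j)/(alpha_j, alpha_j); the resulting 7x7 Cartan matrix is
[[2, -1, 0, 0, 0, -1, 0], [-1, 2, 0, 0, 0, 0, 0], [0, 0, 2, -1, -1, 0, 0], [0, 0, -1, 2, 0, 0, -1], [0, 0, -1, 0, 2, 0, 0], [-1, 0, 0, 0, 0, 2, -1], [0, 0, 0, -1, 0, -1, 2]].
All simple roots have the same length, so the diagram is simply laced. The associated Dynkin diagram is a chain of 7 nodes with single edges (A_7), so the type is A_7 (the algebra sl(8)).

A_7 (sl(8))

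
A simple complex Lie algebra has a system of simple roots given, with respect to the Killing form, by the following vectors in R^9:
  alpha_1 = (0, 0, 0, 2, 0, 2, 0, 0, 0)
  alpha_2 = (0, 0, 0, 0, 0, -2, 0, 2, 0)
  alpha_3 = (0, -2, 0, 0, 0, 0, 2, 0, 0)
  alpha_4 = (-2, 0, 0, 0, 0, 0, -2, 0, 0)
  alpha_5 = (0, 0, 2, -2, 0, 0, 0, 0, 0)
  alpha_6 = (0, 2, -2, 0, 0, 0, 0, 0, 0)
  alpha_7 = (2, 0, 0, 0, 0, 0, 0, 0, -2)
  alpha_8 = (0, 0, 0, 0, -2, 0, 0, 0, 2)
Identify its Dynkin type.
Compute the Cartan integers a_ij = 2(alpha_i, alpha_j)/(alpha_j, alpha_j); the resulting 8x8 Cartan matrix is
[[2, -1, 0, 0, -1, 0, 0, 0], [-1, 2, 0, 0, 0, 0, 0, 0], [0, 0, 2, -1, 0, -1, 0, 0], [0, 0, -1, 2, 0, 0, -1, 0], [-1, 0, 0, 0, 2, -1, 0, 0], [0, 0, -1, 0, -1, 2, 0, 0], [0, 0, 0, -1, 0, 0, 2, -1], [0, 0, 0, 0, 0, 0, -1, 2]].
All simple roots have the same length, so the diagram is simply laced. The associated Dynkin diagram is a chain of 8 nodes with single edges (A_8), so the type is A_8 (the algebra sl(9)).

A_8 (sl(9))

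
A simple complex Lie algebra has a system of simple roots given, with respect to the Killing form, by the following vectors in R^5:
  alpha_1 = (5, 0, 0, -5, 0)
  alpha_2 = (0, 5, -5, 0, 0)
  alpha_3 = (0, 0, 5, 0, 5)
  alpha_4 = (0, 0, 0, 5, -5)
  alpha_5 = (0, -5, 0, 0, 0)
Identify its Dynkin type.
B5

Compute the Cartan integers a_ij = 2(alpha_i, alpha_j)/(alpha_j, alpha_j); the resulting 5x5 Cartan matrix is
[[2, 0, 0, -1, 0], [0, 2, -1, 0, -2], [0, -1, 2, -1, 0], [-1, 0, -1, 2, 0], [0, -1, 0, 0, 2]].
The roots have two lengths (squared-length ratio 2:1); the short ones are alpha_{5}. The associated Dynkin diagram is a chain of 5 nodes with a double edge at one end; the terminal node there is the unique short simple root (B_5), so the type is B_5 (the algebra so(11)).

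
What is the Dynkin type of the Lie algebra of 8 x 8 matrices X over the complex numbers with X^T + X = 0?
D_4 (so(8))

This is so(8) with 8 even, which has dimension 8(8-1)/2 = 28 and rank 8/2 = 4. In the classification of classical Lie algebras, the orthogonal algebra so(2n) in an even number of variables has type D_n; here n = 4, so the Dynkin diagram is a chain of 2 nodes with a fork of two nodes at one end (D_4). Hence the type is D_4.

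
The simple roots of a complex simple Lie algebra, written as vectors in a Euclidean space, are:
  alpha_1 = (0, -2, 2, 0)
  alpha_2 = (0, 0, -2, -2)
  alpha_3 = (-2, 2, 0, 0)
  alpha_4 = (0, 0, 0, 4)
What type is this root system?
type C_4

Compute the Cartan integers a_ij = 2(alpha_i, alpha_j)/(alpha_j, alpha_j); the resulting 4x4 Cartan matrix is
[[2, -1, -1, 0], [-1, 2, 0, -1], [-1, 0, 2, 0], [0, -2, 0, 2]].
The roots have two lengths (squared-length ratio 2:1); the short ones are alpha_{1,2,3}. The associated Dynkin diagram is a chain of 4 nodes with a double edge at one end; the terminal node there is the unique long simple root (C_4), so the type is C_4 (the algebra sp(8)).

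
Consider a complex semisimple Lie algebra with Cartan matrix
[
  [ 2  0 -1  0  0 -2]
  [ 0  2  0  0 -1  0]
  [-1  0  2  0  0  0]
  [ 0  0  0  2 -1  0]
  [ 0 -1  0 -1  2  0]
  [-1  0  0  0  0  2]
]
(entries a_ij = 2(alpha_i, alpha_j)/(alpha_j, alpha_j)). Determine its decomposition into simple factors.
A_3 ⊕ B_3

The diagram associated to this matrix has two connected components: the simple roots {alpha_2, alpha_4, alpha_5} form a chain of 3 nodes with single edges (A_3), and {alpha_1, alpha_3, alpha_6} form a chain of 3 nodes with a double edge at one end; the terminal node there is the unique short simple root (B_3). A semisimple Lie algebra decomposes uniquely as the direct sum of simple ideals, one per connected component of its Dynkin diagram, so g ≅ A_3 ⊕ B_3 (dimension 15 + 21 = 36).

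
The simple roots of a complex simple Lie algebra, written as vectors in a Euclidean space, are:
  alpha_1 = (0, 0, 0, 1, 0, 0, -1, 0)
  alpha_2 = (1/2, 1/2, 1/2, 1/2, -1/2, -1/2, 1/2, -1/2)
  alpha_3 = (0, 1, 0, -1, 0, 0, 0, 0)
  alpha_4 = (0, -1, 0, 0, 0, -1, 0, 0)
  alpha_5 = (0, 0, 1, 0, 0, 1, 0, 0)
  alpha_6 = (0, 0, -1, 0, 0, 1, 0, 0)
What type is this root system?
Compute the Cartan integers a_ij = 2(alpha_i, alpha_j)/(alpha_j, alpha_j); the resulting 6x6 Cartan matrix is
[[2, 0, -1, 0, 0, 0], [0, 2, 0, 0, 0, -1], [-1, 0, 2, -1, 0, 0], [0, 0, -1, 2, -1, -1], [0, 0, 0, -1, 2, 0], [0, -1, 0, -1, 0, 2]].
All simple roots have the same length, so the diagram is simply laced. The associated Dynkin diagram is a chain of 5 nodes with one extra node attached to the third node from one end (E_6), so the type is E_6.

type E_6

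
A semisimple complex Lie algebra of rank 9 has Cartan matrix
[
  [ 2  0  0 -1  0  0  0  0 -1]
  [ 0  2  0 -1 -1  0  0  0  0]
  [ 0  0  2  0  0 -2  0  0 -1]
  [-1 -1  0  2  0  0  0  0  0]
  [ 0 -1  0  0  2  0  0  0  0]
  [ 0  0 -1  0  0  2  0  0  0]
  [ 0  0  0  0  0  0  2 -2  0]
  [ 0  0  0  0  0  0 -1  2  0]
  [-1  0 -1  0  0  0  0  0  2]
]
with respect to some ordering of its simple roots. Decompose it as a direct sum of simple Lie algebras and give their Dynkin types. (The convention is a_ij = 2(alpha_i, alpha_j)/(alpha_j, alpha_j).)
The diagram associated to this matrix has two connected components: the simple roots {alpha_7, alpha_8} form a chain of 2 nodes with a double edge at one end; the terminal node there is the unique short simple root (B_2), and {alpha_1, alpha_2, alpha_3, alpha_4, alpha_5, alpha_6, alpha_9} form a chain of 7 nodes with a double edge at one end; the terminal node there is the unique short simple root (B_7). A semisimple Lie algebra decomposes uniquely as the direct sum of simple ideals, one per connected component of its Dynkin diagram, so g ≅ B_2 ⊕ B_7 (dimension 10 + 105 = 115).

B2 ⊕ B7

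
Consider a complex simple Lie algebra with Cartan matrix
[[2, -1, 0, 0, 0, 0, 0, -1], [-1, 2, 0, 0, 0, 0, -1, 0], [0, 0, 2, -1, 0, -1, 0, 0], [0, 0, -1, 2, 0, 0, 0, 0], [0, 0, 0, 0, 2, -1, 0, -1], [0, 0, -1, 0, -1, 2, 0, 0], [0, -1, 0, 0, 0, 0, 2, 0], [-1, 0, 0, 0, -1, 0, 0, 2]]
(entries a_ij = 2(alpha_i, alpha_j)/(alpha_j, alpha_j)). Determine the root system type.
type A_8

The matrix has rank 8 with 2's on the diagonal. Reading the off-diagonal entries as Dynkin edges (a single edge where a_ij = a_ji = -1; a double or triple edge where a_ij * a_ji = 2 or 3), the diagram is a chain of 8 nodes with single edges (A_8). One simple-root ordering that puts it in standard form is (alpha_4, alpha_3, alpha_6, alpha_5, alpha_8, alpha_1, alpha_2, alpha_7). So the algebra is type A_8, i.e. sl(9).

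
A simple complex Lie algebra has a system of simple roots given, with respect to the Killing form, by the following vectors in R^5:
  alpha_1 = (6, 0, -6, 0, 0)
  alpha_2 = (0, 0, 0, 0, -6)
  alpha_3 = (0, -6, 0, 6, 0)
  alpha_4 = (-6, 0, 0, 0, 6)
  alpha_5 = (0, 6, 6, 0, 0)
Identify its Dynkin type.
Compute the Cartan integers a_ij = 2(alpha_i, alpha_j)/(alpha_j, alpha_j); the resulting 5x5 Cartan matrix is
[[2, 0, 0, -1, -1], [0, 2, 0, -1, 0], [0, 0, 2, 0, -1], [-1, -2, 0, 2, 0], [-1, 0, -1, 0, 2]].
The roots have two lengths (squared-length ratio 2:1); the short ones are alpha_{2}. The associated Dynkin diagram is a chain of 5 nodes with a double edge at one end; the terminal node there is the unique short simple root (B_5), so the type is B_5 (the algebra so(11)).

B_5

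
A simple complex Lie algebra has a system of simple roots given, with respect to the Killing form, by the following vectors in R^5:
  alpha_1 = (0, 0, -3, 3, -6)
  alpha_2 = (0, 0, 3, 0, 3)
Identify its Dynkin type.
G2

Compute the Cartan integers a_ij = 2(alpha_i, alpha_j)/(alpha_j, alpha_j); the resulting 2x2 Cartan matrix is
[[2, -3], [-1, 2]].
The roots have two lengths (squared-length ratio 3:1); the short ones are alpha_{2}. The associated Dynkin diagram is two nodes joined by a triple edge (G_2), so the type is G_2.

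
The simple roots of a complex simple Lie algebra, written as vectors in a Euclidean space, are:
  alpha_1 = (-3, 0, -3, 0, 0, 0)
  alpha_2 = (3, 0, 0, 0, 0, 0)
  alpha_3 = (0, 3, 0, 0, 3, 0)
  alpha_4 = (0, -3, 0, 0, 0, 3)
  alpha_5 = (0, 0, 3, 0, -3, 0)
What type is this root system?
B5

Compute the Cartan integers a_ij = 2(alpha_i, alpha_j)/(alpha_j, alpha_j); the resulting 5x5 Cartan matrix is
[[2, -2, 0, 0, -1], [-1, 2, 0, 0, 0], [0, 0, 2, -1, -1], [0, 0, -1, 2, 0], [-1, 0, -1, 0, 2]].
The roots have two lengths (squared-length ratio 2:1); the short ones are alpha_{2}. The associated Dynkin diagram is a chain of 5 nodes with a double edge at one end; the terminal node there is the unique short simple root (B_5), so the type is B_5 (the algebra so(11)).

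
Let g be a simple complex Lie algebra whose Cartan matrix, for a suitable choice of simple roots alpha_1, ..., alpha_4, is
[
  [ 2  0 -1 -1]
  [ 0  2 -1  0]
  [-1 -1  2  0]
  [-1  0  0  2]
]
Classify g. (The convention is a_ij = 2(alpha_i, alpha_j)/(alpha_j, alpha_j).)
The matrix has rank 4 with 2's on the diagonal. Reading the off-diagonal entries as Dynkin edges (a single edge where a_ij = a_ji = -1; a double or triple edge where a_ij * a_ji = 2 or 3), the diagram is a chain of 4 nodes with single edges (A_4). One simple-root ordering that puts it in standard form is (alpha_4, alpha_1, alpha_3, alpha_2). So the algebra is type A_4, i.e. sl(5).

type A_4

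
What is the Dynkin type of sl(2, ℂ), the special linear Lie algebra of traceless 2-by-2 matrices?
A_1

This is sl(2), which has dimension 2^2 - 1 = 3 and rank 2 - 1 = 1 (a Cartan subalgebra is the diagonal traceless matrices). In the classification of classical Lie algebras, the special linear algebra sl(n+1) has type A_n; here n = 1, so the Dynkin diagram is a chain of 1 nodes with single edges (A_1). Hence the type is A_1.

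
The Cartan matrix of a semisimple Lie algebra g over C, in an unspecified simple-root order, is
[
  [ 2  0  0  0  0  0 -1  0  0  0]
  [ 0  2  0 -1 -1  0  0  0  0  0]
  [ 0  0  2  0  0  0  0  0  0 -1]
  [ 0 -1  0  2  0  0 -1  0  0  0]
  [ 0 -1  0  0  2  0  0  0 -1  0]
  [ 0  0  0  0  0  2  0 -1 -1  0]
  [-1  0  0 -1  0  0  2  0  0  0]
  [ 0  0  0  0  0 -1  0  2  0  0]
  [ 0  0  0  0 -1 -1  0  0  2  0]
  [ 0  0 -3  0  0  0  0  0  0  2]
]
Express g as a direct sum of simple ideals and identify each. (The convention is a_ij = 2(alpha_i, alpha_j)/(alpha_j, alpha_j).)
The diagram associated to this matrix has two connected components: the simple roots {alpha_1, alpha_2, alpha_4, alpha_5, alpha_6, alpha_7, alpha_8, alpha_9} form a chain of 8 nodes with single edges (A_8), and {alpha_3, alpha_10} form two nodes joined by a triple edge (G_2). A semisimple Lie algebra decomposes uniquely as the direct sum of simple ideals, one per connected component of its Dynkin diagram, so g ≅ A_8 ⊕ G_2 (dimension 80 + 14 = 94).

A8 + G2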